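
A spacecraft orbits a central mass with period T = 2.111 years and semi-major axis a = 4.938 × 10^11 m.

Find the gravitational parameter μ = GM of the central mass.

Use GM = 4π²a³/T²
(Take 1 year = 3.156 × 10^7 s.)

Convert to SI: T = 2.111 years = 6.66232e+07 s.
GM = 4π² · a³ / T².
GM = 4π² · (4.938e+11)³ / (6.66232e+07)² m³/s² ≈ 1.071e+21 m³/s² = 1.071 × 10^21 m³/s².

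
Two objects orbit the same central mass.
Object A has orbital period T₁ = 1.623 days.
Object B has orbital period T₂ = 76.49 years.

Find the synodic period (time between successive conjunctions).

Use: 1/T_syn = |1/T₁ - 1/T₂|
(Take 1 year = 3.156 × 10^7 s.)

Convert to SI: T₁ = 1.623 days = 140227 s; T₂ = 76.49 years = 2.41402e+09 s.
T_syn = |T₁ · T₂ / (T₁ − T₂)|.
T_syn = |140227 · 2.41402e+09 / (140227 − 2.41402e+09)| s ≈ 1.402e+05 s = 1.623 days.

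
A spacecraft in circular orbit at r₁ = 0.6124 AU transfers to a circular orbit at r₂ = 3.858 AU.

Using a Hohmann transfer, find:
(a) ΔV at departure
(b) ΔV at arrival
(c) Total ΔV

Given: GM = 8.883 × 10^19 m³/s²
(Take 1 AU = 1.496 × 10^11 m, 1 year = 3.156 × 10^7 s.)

Convert to SI: r₁ = 0.6124 AU = 9.1615e+10 m; r₂ = 3.858 AU = 5.77157e+11 m.
Transfer semi-major axis: a_t = (r₁ + r₂)/2 = (9.1615e+10 + 5.77157e+11)/2 = 3.34386e+11 m.
Circular speeds: v₁ = √(GM/r₁) = 31138.4 m/s, v₂ = √(GM/r₂) = 12406 m/s.
Transfer speeds (vis-viva v² = GM(2/r − 1/a_t)): v₁ᵗ = 40909 m/s, v₂ᵗ = 6493.7 m/s.
(a) ΔV₁ = |v₁ᵗ − v₁| ≈ 9771 m/s = 2.061 AU/year.
(b) ΔV₂ = |v₂ − v₂ᵗ| ≈ 5912 m/s = 1.247 AU/year.
(c) ΔV_total = ΔV₁ + ΔV₂ ≈ 1.568e+04 m/s = 3.309 AU/year.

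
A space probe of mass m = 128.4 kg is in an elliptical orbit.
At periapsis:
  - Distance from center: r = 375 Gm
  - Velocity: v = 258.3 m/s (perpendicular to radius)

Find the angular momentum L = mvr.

Convert to SI: r = 375 Gm = 3.75e+11 m.
Since v is perpendicular to r, L = m · v · r.
L = 128.4 · 258.3 · 3.75e+11 kg·m²/s ≈ 1.244e+16 kg·m²/s.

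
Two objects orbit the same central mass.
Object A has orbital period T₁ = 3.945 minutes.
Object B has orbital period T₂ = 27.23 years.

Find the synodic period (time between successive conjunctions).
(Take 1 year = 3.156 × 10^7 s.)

Convert to SI: T₁ = 3.945 minutes = 236.7 s; T₂ = 27.23 years = 8.59379e+08 s.
T_syn = |T₁ · T₂ / (T₁ − T₂)|.
T_syn = |236.7 · 8.59379e+08 / (236.7 − 8.59379e+08)| s ≈ 236.7 s = 3.945 minutes.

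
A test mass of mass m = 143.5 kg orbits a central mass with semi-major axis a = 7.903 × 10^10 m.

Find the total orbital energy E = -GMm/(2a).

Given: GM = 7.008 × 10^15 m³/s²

E = −GMm / (2a).
E = −7.008e+15 · 143.5 / (2 · 7.903e+10) J ≈ -6.362e+06 J = -6.362 MJ.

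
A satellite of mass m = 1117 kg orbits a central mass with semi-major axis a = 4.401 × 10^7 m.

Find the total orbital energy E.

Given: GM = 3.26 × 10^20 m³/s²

E = −GMm / (2a).
E = −3.26e+20 · 1117 / (2 · 4.401e+07) J ≈ -4.137e+15 J = -4.137 PJ.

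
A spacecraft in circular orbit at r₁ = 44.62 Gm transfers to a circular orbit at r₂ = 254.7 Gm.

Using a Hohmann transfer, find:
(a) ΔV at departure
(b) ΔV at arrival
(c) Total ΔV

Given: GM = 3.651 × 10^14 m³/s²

Convert to SI: r₁ = 44.62 Gm = 4.462e+10 m; r₂ = 254.7 Gm = 2.547e+11 m.
Transfer semi-major axis: a_t = (r₁ + r₂)/2 = (4.462e+10 + 2.547e+11)/2 = 1.4966e+11 m.
Circular speeds: v₁ = √(GM/r₁) = 90.4568 m/s, v₂ = √(GM/r₂) = 37.8609 m/s.
Transfer speeds (vis-viva v² = GM(2/r − 1/a_t)): v₁ᵗ = 118.006 m/s, v₂ᵗ = 20.673 m/s.
(a) ΔV₁ = |v₁ᵗ − v₁| ≈ 27.55 m/s = 27.55 m/s.
(b) ΔV₂ = |v₂ − v₂ᵗ| ≈ 17.19 m/s = 17.19 m/s.
(c) ΔV_total = ΔV₁ + ΔV₂ ≈ 44.74 m/s = 44.74 m/s.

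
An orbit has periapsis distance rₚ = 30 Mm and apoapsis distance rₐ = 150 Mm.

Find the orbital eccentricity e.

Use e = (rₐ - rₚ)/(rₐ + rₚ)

Convert to SI: rₚ = 30 Mm = 3e+07 m; rₐ = 150 Mm = 1.5e+08 m.
e = (rₐ − rₚ) / (rₐ + rₚ).
e = (1.5e+08 − 3e+07) / (1.5e+08 + 3e+07) = 1.2e+08 / 1.8e+08 ≈ 0.6667.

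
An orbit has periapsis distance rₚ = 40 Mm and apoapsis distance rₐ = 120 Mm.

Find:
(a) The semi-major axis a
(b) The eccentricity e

Convert to SI: rₚ = 40 Mm = 4e+07 m; rₐ = 120 Mm = 1.2e+08 m.
(a) a = (rₚ + rₐ) / 2 = (4e+07 + 1.2e+08) / 2 ≈ 8e+07 m = 80 Mm.
(b) e = (rₐ − rₚ) / (rₐ + rₚ) = (1.2e+08 − 4e+07) / (1.2e+08 + 4e+07) ≈ 0.5.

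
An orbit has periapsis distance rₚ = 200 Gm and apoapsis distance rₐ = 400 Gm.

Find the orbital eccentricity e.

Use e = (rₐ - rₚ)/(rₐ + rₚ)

Convert to SI: rₚ = 200 Gm = 2e+11 m; rₐ = 400 Gm = 4e+11 m.
e = (rₐ − rₚ) / (rₐ + rₚ).
e = (4e+11 − 2e+11) / (4e+11 + 2e+11) = 2e+11 / 6e+11 ≈ 0.3333.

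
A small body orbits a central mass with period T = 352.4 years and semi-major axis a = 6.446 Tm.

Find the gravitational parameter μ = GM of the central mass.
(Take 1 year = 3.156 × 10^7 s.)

Convert to SI: T = 352.4 years = 1.11217e+10 s; a = 6.446 Tm = 6.446e+12 m.
GM = 4π² · a³ / T².
GM = 4π² · (6.446e+12)³ / (1.11217e+10)² m³/s² ≈ 8.548e+19 m³/s² = 8.548 × 10^19 m³/s².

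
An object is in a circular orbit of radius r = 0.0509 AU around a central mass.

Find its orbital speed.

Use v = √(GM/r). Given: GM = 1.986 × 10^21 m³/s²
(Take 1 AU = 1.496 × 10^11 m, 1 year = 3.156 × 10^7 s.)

Convert to SI: r = 0.0509 AU = 7.61464e+09 m.
For a circular orbit, gravity supplies the centripetal force, so v = √(GM / r).
v = √(1.986e+21 / 7.61464e+09) m/s ≈ 5.107e+05 m/s = 107.7 AU/year.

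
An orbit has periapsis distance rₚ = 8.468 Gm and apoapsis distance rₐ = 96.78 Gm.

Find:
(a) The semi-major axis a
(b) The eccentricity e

Convert to SI: rₚ = 8.468 Gm = 8.468e+09 m; rₐ = 96.78 Gm = 9.678e+10 m.
(a) a = (rₚ + rₐ) / 2 = (8.468e+09 + 9.678e+10) / 2 ≈ 5.262e+10 m = 52.62 Gm.
(b) e = (rₐ − rₚ) / (rₐ + rₚ) = (9.678e+10 − 8.468e+09) / (9.678e+10 + 8.468e+09) ≈ 0.8391.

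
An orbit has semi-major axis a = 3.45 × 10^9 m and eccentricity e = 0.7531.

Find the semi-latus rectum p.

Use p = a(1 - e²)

p = a (1 − e²).
p = 3.45e+09 · (1 − (0.7531)²) = 3.45e+09 · 0.43284 ≈ 1.493e+09 m = 1.493 × 10^9 m.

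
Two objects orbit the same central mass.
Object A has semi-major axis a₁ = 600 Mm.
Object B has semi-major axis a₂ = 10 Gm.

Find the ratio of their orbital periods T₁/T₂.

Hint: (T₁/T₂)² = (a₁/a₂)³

Convert to SI: a₁ = 600 Mm = 6e+08 m; a₂ = 10 Gm = 1e+10 m.
From Kepler's third law, (T₁/T₂)² = (a₁/a₂)³, so T₁/T₂ = (a₁/a₂)^(3/2).
a₁/a₂ = 6e+08 / 1e+10 = 0.06.
T₁/T₂ = (0.06)^(3/2) ≈ 0.0147.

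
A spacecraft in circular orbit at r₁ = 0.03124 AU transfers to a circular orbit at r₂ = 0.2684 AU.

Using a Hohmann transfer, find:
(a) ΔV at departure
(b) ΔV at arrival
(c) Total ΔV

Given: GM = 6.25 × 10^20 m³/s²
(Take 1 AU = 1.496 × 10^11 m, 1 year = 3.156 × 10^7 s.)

Convert to SI: r₁ = 0.03124 AU = 4.6735e+09 m; r₂ = 0.2684 AU = 4.01526e+10 m.
Transfer semi-major axis: a_t = (r₁ + r₂)/2 = (4.6735e+09 + 4.01526e+10)/2 = 2.24131e+10 m.
Circular speeds: v₁ = √(GM/r₁) = 365695 m/s, v₂ = √(GM/r₂) = 124762 m/s.
Transfer speeds (vis-viva v² = GM(2/r − 1/a_t)): v₁ᵗ = 489469 m/s, v₂ᵗ = 56971 m/s.
(a) ΔV₁ = |v₁ᵗ − v₁| ≈ 1.238e+05 m/s = 26.11 AU/year.
(b) ΔV₂ = |v₂ − v₂ᵗ| ≈ 6.779e+04 m/s = 14.3 AU/year.
(c) ΔV_total = ΔV₁ + ΔV₂ ≈ 1.916e+05 m/s = 40.41 AU/year.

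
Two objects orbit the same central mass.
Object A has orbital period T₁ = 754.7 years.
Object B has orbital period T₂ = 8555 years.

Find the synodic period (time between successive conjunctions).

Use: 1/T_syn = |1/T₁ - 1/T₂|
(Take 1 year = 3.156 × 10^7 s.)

Convert to SI: T₁ = 754.7 years = 2.38183e+10 s; T₂ = 8555 years = 2.69996e+11 s.
T_syn = |T₁ · T₂ / (T₁ − T₂)|.
T_syn = |2.38183e+10 · 2.69996e+11 / (2.38183e+10 − 2.69996e+11)| s ≈ 2.612e+10 s = 827.7 years.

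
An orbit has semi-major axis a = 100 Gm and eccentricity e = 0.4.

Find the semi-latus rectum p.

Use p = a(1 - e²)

Convert to SI: a = 100 Gm = 1e+11 m.
p = a (1 − e²).
p = 1e+11 · (1 − (0.4)²) = 1e+11 · 0.84 ≈ 8.4e+10 m = 84 Gm.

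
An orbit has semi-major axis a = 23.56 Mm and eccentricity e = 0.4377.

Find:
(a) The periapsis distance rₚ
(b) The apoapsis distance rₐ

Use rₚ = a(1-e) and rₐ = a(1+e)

Convert to SI: a = 23.56 Mm = 2.356e+07 m.
(a) rₚ = a(1 − e) = 2.356e+07 · (1 − 0.4377) = 2.356e+07 · 0.5623 ≈ 1.325e+07 m = 13.25 Mm.
(b) rₐ = a(1 + e) = 2.356e+07 · (1 + 0.4377) = 2.356e+07 · 1.4377 ≈ 3.387e+07 m = 33.87 Mm.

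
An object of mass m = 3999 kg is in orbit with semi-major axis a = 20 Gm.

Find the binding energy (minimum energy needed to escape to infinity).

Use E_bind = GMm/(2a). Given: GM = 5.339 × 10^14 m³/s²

Convert to SI: a = 20 Gm = 2e+10 m.
Total orbital energy is E = −GMm/(2a); binding energy is E_bind = −E = GMm/(2a).
E_bind = 5.339e+14 · 3999 / (2 · 2e+10) J ≈ 5.338e+07 J = 53.38 MJ.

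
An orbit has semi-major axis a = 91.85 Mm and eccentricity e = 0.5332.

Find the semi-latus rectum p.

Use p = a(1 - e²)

Convert to SI: a = 91.85 Mm = 9.185e+07 m.
p = a (1 − e²).
p = 9.185e+07 · (1 − (0.5332)²) = 9.185e+07 · 0.715698 ≈ 6.574e+07 m = 65.74 Mm.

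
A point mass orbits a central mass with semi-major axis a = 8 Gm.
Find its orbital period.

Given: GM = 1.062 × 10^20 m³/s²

Convert to SI: a = 8 Gm = 8e+09 m.
Kepler's third law: T = 2π √(a³ / GM).
Substituting a = 8e+09 m and GM = 1.062e+20 m³/s²:
T = 2π √((8e+09)³ / 1.062e+20) s
T ≈ 4.363e+05 s = 5.049 days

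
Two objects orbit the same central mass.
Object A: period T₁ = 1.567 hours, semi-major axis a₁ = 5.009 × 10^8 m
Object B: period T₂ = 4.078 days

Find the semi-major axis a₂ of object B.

Convert to SI: T₁ = 1.567 hours = 5641.2 s; T₂ = 4.078 days = 352339 s.
Kepler's third law: (T₁/T₂)² = (a₁/a₂)³ ⇒ a₂ = a₁ · (T₂/T₁)^(2/3).
T₂/T₁ = 352339 / 5641.2 = 62.4582.
a₂ = 5.009e+08 · (62.4582)^(2/3) m ≈ 7.885e+09 m = 7.885 × 10^9 m.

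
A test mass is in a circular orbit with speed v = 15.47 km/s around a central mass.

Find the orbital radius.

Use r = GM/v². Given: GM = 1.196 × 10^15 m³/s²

Convert to SI: v = 15.47 km/s = 15470 m/s.
For a circular orbit, v² = GM / r, so r = GM / v².
r = 1.196e+15 / (15470)² m ≈ 4.997e+06 m = 4.997 Mm.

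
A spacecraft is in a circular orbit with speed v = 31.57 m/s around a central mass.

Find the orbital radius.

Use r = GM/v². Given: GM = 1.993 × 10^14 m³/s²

For a circular orbit, v² = GM / r, so r = GM / v².
r = 1.993e+14 / (31.57)² m ≈ 2e+11 m = 200 Gm.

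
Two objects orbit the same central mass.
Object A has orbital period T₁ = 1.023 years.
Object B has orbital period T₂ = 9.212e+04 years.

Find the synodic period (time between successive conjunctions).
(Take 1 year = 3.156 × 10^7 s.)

Convert to SI: T₁ = 1.023 years = 3.22859e+07 s; T₂ = 9.212e+04 years = 2.90731e+12 s.
T_syn = |T₁ · T₂ / (T₁ − T₂)|.
T_syn = |3.22859e+07 · 2.90731e+12 / (3.22859e+07 − 2.90731e+12)| s ≈ 3.229e+07 s = 1.023 years.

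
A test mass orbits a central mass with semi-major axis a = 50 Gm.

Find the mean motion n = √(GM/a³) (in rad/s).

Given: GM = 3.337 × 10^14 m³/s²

Convert to SI: a = 50 Gm = 5e+10 m.
n = √(GM / a³).
n = √(3.337e+14 / (5e+10)³) rad/s ≈ 1.634e-09 rad/s.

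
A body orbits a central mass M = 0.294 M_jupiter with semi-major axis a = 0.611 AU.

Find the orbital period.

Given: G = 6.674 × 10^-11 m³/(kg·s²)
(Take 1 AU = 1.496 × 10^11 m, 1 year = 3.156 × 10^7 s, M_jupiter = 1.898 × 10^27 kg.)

Convert to SI: a = 0.611 AU = 9.14056e+10 m; M = 0.294 M_jupiter = 5.58012e+26 kg.
GM = G · M = 6.674e-11 · 5.58012e+26 = 3.72417e+16 m³/s².
Kepler's third law: T = 2π √(a³ / GM).
Substituting a = 9.14056e+10 m and GM = 3.72417e+16 m³/s²:
T = 2π √((9.14056e+10)³ / 3.72417e+16) s
T ≈ 8.998e+08 s = 28.51 years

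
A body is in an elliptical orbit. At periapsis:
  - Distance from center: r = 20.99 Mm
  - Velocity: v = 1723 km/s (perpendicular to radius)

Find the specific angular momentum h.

Convert to SI: r = 20.99 Mm = 2.099e+07 m; v = 1723 km/s = 1.723e+06 m/s.
With v perpendicular to r, h = r · v.
h = 2.099e+07 · 1.723e+06 m²/s ≈ 3.617e+13 m²/s.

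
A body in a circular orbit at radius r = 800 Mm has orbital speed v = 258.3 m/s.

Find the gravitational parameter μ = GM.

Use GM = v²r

Convert to SI: r = 800 Mm = 8e+08 m.
For a circular orbit v² = GM/r, so GM = v² · r.
GM = (258.3)² · 8e+08 m³/s² ≈ 5.338e+13 m³/s² = 5.338 × 10^13 m³/s².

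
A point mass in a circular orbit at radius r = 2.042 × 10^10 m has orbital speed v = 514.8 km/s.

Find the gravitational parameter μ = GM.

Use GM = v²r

Convert to SI: v = 514.8 km/s = 514800 m/s.
For a circular orbit v² = GM/r, so GM = v² · r.
GM = (514800)² · 2.042e+10 m³/s² ≈ 5.412e+21 m³/s² = 5.412 × 10^21 m³/s².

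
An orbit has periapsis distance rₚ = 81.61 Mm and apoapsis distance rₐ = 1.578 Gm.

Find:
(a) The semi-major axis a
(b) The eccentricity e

Convert to SI: rₚ = 81.61 Mm = 8.161e+07 m; rₐ = 1.578 Gm = 1.578e+09 m.
(a) a = (rₚ + rₐ) / 2 = (8.161e+07 + 1.578e+09) / 2 ≈ 8.298e+08 m = 829.8 Mm.
(b) e = (rₐ − rₚ) / (rₐ + rₚ) = (1.578e+09 − 8.161e+07) / (1.578e+09 + 8.161e+07) ≈ 0.9017.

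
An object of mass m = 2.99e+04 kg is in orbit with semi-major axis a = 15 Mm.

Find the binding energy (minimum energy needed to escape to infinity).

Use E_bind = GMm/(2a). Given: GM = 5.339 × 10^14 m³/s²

Convert to SI: a = 15 Mm = 1.5e+07 m.
Total orbital energy is E = −GMm/(2a); binding energy is E_bind = −E = GMm/(2a).
E_bind = 5.339e+14 · 2.99e+04 / (2 · 1.5e+07) J ≈ 5.321e+11 J = 532.1 GJ.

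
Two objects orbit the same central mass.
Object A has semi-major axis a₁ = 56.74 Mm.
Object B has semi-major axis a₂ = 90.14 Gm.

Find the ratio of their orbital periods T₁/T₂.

Convert to SI: a₁ = 56.74 Mm = 5.674e+07 m; a₂ = 90.14 Gm = 9.014e+10 m.
From Kepler's third law, (T₁/T₂)² = (a₁/a₂)³, so T₁/T₂ = (a₁/a₂)^(3/2).
a₁/a₂ = 5.674e+07 / 9.014e+10 = 0.000629465.
T₁/T₂ = (0.000629465)^(3/2) ≈ 1.579e-05.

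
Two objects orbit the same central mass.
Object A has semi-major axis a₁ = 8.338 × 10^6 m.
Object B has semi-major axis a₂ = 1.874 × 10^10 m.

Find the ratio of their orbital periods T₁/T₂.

From Kepler's third law, (T₁/T₂)² = (a₁/a₂)³, so T₁/T₂ = (a₁/a₂)^(3/2).
a₁/a₂ = 8.338e+06 / 1.874e+10 = 0.000444931.
T₁/T₂ = (0.000444931)^(3/2) ≈ 9.385e-06.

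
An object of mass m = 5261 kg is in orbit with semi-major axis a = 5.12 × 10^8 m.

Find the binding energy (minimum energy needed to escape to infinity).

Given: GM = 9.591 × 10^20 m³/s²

Total orbital energy is E = −GMm/(2a); binding energy is E_bind = −E = GMm/(2a).
E_bind = 9.591e+20 · 5261 / (2 · 5.12e+08) J ≈ 4.928e+15 J = 4.928 PJ.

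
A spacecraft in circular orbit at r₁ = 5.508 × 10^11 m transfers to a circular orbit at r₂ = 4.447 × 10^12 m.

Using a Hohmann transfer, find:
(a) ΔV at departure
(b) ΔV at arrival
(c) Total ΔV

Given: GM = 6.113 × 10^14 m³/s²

Transfer semi-major axis: a_t = (r₁ + r₂)/2 = (5.508e+11 + 4.447e+12)/2 = 2.4989e+12 m.
Circular speeds: v₁ = √(GM/r₁) = 33.3143 m/s, v₂ = √(GM/r₂) = 11.7245 m/s.
Transfer speeds (vis-viva v² = GM(2/r − 1/a_t)): v₁ᵗ = 44.4416 m/s, v₂ᵗ = 5.50448 m/s.
(a) ΔV₁ = |v₁ᵗ − v₁| ≈ 11.13 m/s = 11.13 m/s.
(b) ΔV₂ = |v₂ − v₂ᵗ| ≈ 6.22 m/s = 6.22 m/s.
(c) ΔV_total = ΔV₁ + ΔV₂ ≈ 17.35 m/s = 17.35 m/s.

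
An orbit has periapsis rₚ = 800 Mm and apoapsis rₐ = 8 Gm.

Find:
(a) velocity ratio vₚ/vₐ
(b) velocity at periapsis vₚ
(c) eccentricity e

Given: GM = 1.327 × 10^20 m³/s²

Convert to SI: rₚ = 800 Mm = 8e+08 m; rₐ = 8 Gm = 8e+09 m.
(a) Conservation of angular momentum (rₚvₚ = rₐvₐ) gives vₚ/vₐ = rₐ/rₚ = 8e+09/8e+08 ≈ 10
(b) With a = (rₚ + rₐ)/2 = 4.4e+09 m, vₚ = √(GM (2/rₚ − 1/a)) = √(1.327e+20 · (2/8e+08 − 1/4.4e+09)) m/s ≈ 5.492e+05 m/s
(c) e = (rₐ − rₚ)/(rₐ + rₚ) = (8e+09 − 8e+08)/(8e+09 + 8e+08) ≈ 0.8182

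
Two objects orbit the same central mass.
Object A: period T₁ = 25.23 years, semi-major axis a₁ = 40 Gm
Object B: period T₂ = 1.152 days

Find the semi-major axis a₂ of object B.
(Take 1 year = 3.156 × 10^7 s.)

Convert to SI: T₁ = 25.23 years = 7.96259e+08 s; a₁ = 40 Gm = 4e+10 m; T₂ = 1.152 days = 99532.8 s.
Kepler's third law: (T₁/T₂)² = (a₁/a₂)³ ⇒ a₂ = a₁ · (T₂/T₁)^(2/3).
T₂/T₁ = 99532.8 / 7.96259e+08 = 0.000125001.
a₂ = 4e+10 · (0.000125001)^(2/3) m ≈ 1e+08 m = 100 Mm.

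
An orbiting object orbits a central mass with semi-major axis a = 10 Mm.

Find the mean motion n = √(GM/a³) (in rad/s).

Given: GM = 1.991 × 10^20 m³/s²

Convert to SI: a = 10 Mm = 1e+07 m.
n = √(GM / a³).
n = √(1.991e+20 / (1e+07)³) rad/s ≈ 0.4462 rad/s.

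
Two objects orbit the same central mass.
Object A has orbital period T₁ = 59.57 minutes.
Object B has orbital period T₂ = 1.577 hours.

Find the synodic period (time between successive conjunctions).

Convert to SI: T₁ = 59.57 minutes = 3574.2 s; T₂ = 1.577 hours = 5677.2 s.
T_syn = |T₁ · T₂ / (T₁ − T₂)|.
T_syn = |3574.2 · 5677.2 / (3574.2 − 5677.2)| s ≈ 9649 s = 2.68 hours.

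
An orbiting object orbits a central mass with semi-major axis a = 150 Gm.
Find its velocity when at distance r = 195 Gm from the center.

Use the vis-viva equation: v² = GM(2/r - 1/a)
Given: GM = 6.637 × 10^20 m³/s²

Convert to SI: a = 150 Gm = 1.5e+11 m; r = 195 Gm = 1.95e+11 m.
Vis-viva: v = √(GM · (2/r − 1/a)).
2/r − 1/a = 2/1.95e+11 − 1/1.5e+11 = 3.58974e-12 m⁻¹.
v = √(6.637e+20 · 3.58974e-12) m/s ≈ 4.881e+04 m/s = 48.81 km/s.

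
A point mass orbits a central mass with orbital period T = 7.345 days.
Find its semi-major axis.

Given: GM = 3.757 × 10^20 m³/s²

Convert to SI: T = 7.345 days = 634608 s.
Invert Kepler's third law: a = (GM · T² / (4π²))^(1/3).
Substituting T = 634608 s and GM = 3.757e+20 m³/s²:
a = (3.757e+20 · (634608)² / (4π²))^(1/3) m
a ≈ 1.565e+10 m = 15.65 Gm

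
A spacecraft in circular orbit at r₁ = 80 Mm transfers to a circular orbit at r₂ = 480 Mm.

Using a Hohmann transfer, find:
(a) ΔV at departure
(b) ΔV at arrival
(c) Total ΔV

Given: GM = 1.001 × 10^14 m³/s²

Convert to SI: r₁ = 80 Mm = 8e+07 m; r₂ = 480 Mm = 4.8e+08 m.
Transfer semi-major axis: a_t = (r₁ + r₂)/2 = (8e+07 + 4.8e+08)/2 = 2.8e+08 m.
Circular speeds: v₁ = √(GM/r₁) = 1118.59 m/s, v₂ = √(GM/r₂) = 456.664 m/s.
Transfer speeds (vis-viva v² = GM(2/r − 1/a_t)): v₁ᵗ = 1464.58 m/s, v₂ᵗ = 244.097 m/s.
(a) ΔV₁ = |v₁ᵗ − v₁| ≈ 346 m/s = 346 m/s.
(b) ΔV₂ = |v₂ − v₂ᵗ| ≈ 212.6 m/s = 212.6 m/s.
(c) ΔV_total = ΔV₁ + ΔV₂ ≈ 558.6 m/s = 558.6 m/s.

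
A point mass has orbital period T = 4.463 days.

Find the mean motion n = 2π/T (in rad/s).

Convert to SI: T = 4.463 days = 385603 s.
n = 2π / T.
n = 2π / 385603 s ≈ 1.629e-05 rad/s.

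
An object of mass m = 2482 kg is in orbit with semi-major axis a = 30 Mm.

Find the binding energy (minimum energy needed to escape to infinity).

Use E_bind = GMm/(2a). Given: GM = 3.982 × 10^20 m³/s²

Convert to SI: a = 30 Mm = 3e+07 m.
Total orbital energy is E = −GMm/(2a); binding energy is E_bind = −E = GMm/(2a).
E_bind = 3.982e+20 · 2482 / (2 · 3e+07) J ≈ 1.647e+16 J = 16.47 PJ.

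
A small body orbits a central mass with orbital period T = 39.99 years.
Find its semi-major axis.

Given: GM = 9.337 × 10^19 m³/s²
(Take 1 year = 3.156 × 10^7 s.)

Convert to SI: T = 39.99 years = 1.26208e+09 s.
Invert Kepler's third law: a = (GM · T² / (4π²))^(1/3).
Substituting T = 1.26208e+09 s and GM = 9.337e+19 m³/s²:
a = (9.337e+19 · (1.26208e+09)² / (4π²))^(1/3) m
a ≈ 1.556e+12 m = 1.556 Tm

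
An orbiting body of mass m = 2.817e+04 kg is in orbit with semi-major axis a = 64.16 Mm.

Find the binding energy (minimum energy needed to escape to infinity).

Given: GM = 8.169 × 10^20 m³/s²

Convert to SI: a = 64.16 Mm = 6.416e+07 m.
Total orbital energy is E = −GMm/(2a); binding energy is E_bind = −E = GMm/(2a).
E_bind = 8.169e+20 · 2.817e+04 / (2 · 6.416e+07) J ≈ 1.793e+17 J = 179.3 PJ.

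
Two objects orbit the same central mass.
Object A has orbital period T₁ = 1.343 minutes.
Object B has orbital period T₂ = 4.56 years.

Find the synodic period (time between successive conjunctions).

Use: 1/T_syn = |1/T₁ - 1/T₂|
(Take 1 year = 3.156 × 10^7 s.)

Convert to SI: T₁ = 1.343 minutes = 80.58 s; T₂ = 4.56 years = 1.43914e+08 s.
T_syn = |T₁ · T₂ / (T₁ − T₂)|.
T_syn = |80.58 · 1.43914e+08 / (80.58 − 1.43914e+08)| s ≈ 80.58 s = 1.343 minutes.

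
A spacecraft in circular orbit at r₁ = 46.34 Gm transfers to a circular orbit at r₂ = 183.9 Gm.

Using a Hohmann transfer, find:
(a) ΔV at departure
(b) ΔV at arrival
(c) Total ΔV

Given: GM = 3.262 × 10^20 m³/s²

Convert to SI: r₁ = 46.34 Gm = 4.634e+10 m; r₂ = 183.9 Gm = 1.839e+11 m.
Transfer semi-major axis: a_t = (r₁ + r₂)/2 = (4.634e+10 + 1.839e+11)/2 = 1.1512e+11 m.
Circular speeds: v₁ = √(GM/r₁) = 83900.4 m/s, v₂ = √(GM/r₂) = 42116.4 m/s.
Transfer speeds (vis-viva v² = GM(2/r − 1/a_t)): v₁ᵗ = 106042 m/s, v₂ᵗ = 26721.1 m/s.
(a) ΔV₁ = |v₁ᵗ − v₁| ≈ 2.214e+04 m/s = 22.14 km/s.
(b) ΔV₂ = |v₂ − v₂ᵗ| ≈ 1.54e+04 m/s = 15.4 km/s.
(c) ΔV_total = ΔV₁ + ΔV₂ ≈ 3.754e+04 m/s = 37.54 km/s.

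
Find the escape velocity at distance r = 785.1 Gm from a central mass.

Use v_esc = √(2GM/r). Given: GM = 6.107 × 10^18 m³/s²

Convert to SI: r = 785.1 Gm = 7.851e+11 m.
Escape velocity comes from setting total energy to zero: ½v² − GM/r = 0 ⇒ v_esc = √(2GM / r).
v_esc = √(2 · 6.107e+18 / 7.851e+11) m/s ≈ 3944 m/s = 3.944 km/s.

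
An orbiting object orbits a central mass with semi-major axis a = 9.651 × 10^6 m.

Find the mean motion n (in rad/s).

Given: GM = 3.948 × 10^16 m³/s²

n = √(GM / a³).
n = √(3.948e+16 / (9.651e+06)³) rad/s ≈ 0.006627 rad/s.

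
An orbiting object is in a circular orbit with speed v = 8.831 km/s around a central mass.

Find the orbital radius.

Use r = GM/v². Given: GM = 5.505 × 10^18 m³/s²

Convert to SI: v = 8.831 km/s = 8831 m/s.
For a circular orbit, v² = GM / r, so r = GM / v².
r = 5.505e+18 / (8831)² m ≈ 7.059e+10 m = 70.59 Gm.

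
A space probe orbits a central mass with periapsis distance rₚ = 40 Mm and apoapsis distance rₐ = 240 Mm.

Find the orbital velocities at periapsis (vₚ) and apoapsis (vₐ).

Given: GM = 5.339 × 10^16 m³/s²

Convert to SI: rₚ = 40 Mm = 4e+07 m; rₐ = 240 Mm = 2.4e+08 m.
Use the vis-viva equation v² = GM(2/r − 1/a) with a = (rₚ + rₐ)/2 = (4e+07 + 2.4e+08)/2 = 1.4e+08 m.
vₚ = √(GM · (2/rₚ − 1/a)) = √(5.339e+16 · (2/4e+07 − 1/1.4e+08)) m/s ≈ 4.783e+04 m/s = 47.83 km/s.
vₐ = √(GM · (2/rₐ − 1/a)) = √(5.339e+16 · (2/2.4e+08 − 1/1.4e+08)) m/s ≈ 7972 m/s = 7.972 km/s.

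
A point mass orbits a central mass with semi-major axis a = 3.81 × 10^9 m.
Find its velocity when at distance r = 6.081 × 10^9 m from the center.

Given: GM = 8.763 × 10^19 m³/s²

Vis-viva: v = √(GM · (2/r − 1/a)).
2/r − 1/a = 2/6.081e+09 − 1/3.81e+09 = 6.64261e-11 m⁻¹.
v = √(8.763e+19 · 6.64261e-11) m/s ≈ 7.629e+04 m/s = 76.29 km/s.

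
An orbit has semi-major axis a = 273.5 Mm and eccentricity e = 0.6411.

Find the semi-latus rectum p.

Convert to SI: a = 273.5 Mm = 2.735e+08 m.
p = a (1 − e²).
p = 2.735e+08 · (1 − (0.6411)²) = 2.735e+08 · 0.588991 ≈ 1.611e+08 m = 161.1 Mm.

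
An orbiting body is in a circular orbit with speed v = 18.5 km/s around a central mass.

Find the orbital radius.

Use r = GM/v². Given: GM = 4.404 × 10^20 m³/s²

Convert to SI: v = 18.5 km/s = 18500 m/s.
For a circular orbit, v² = GM / r, so r = GM / v².
r = 4.404e+20 / (18500)² m ≈ 1.287e+12 m = 1.287 × 10^12 m.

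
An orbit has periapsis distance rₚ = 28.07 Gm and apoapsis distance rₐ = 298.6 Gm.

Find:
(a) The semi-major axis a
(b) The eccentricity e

Convert to SI: rₚ = 28.07 Gm = 2.807e+10 m; rₐ = 298.6 Gm = 2.986e+11 m.
(a) a = (rₚ + rₐ) / 2 = (2.807e+10 + 2.986e+11) / 2 ≈ 1.633e+11 m = 163.3 Gm.
(b) e = (rₐ − rₚ) / (rₐ + rₚ) = (2.986e+11 − 2.807e+10) / (2.986e+11 + 2.807e+10) ≈ 0.8281.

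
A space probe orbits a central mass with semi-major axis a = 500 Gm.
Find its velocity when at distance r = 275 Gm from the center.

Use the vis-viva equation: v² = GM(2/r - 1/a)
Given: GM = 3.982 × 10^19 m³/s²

Convert to SI: a = 500 Gm = 5e+11 m; r = 275 Gm = 2.75e+11 m.
Vis-viva: v = √(GM · (2/r − 1/a)).
2/r − 1/a = 2/2.75e+11 − 1/5e+11 = 5.27273e-12 m⁻¹.
v = √(3.982e+19 · 5.27273e-12) m/s ≈ 1.449e+04 m/s = 14.49 km/s.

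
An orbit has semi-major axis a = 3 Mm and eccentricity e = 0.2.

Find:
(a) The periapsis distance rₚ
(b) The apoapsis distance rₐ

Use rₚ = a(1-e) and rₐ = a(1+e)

Convert to SI: a = 3 Mm = 3e+06 m.
(a) rₚ = a(1 − e) = 3e+06 · (1 − 0.2) = 3e+06 · 0.8 ≈ 2.4e+06 m = 2.4 Mm.
(b) rₐ = a(1 + e) = 3e+06 · (1 + 0.2) = 3e+06 · 1.2 ≈ 3.6e+06 m = 3.6 Mm.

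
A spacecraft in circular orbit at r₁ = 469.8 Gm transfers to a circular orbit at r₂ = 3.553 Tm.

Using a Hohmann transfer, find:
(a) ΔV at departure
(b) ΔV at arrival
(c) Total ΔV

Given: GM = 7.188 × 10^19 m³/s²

Convert to SI: r₁ = 469.8 Gm = 4.698e+11 m; r₂ = 3.553 Tm = 3.553e+12 m.
Transfer semi-major axis: a_t = (r₁ + r₂)/2 = (4.698e+11 + 3.553e+12)/2 = 2.0114e+12 m.
Circular speeds: v₁ = √(GM/r₁) = 12369.4 m/s, v₂ = √(GM/r₂) = 4497.87 m/s.
Transfer speeds (vis-viva v² = GM(2/r − 1/a_t)): v₁ᵗ = 16439.8 m/s, v₂ᵗ = 2173.77 m/s.
(a) ΔV₁ = |v₁ᵗ − v₁| ≈ 4070 m/s = 4.07 km/s.
(b) ΔV₂ = |v₂ − v₂ᵗ| ≈ 2324 m/s = 2.324 km/s.
(c) ΔV_total = ΔV₁ + ΔV₂ ≈ 6395 m/s = 6.395 km/s.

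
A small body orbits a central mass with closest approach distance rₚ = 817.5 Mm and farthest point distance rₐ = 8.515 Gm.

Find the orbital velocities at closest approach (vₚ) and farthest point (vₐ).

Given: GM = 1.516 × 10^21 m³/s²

Convert to SI: rₚ = 817.5 Mm = 8.175e+08 m; rₐ = 8.515 Gm = 8.515e+09 m.
Use the vis-viva equation v² = GM(2/r − 1/a) with a = (rₚ + rₐ)/2 = (8.175e+08 + 8.515e+09)/2 = 4.66625e+09 m.
vₚ = √(GM · (2/rₚ − 1/a)) = √(1.516e+21 · (2/8.175e+08 − 1/4.66625e+09)) m/s ≈ 1.84e+06 m/s = 1840 km/s.
vₐ = √(GM · (2/rₐ − 1/a)) = √(1.516e+21 · (2/8.515e+09 − 1/4.66625e+09)) m/s ≈ 1.766e+05 m/s = 176.6 km/s.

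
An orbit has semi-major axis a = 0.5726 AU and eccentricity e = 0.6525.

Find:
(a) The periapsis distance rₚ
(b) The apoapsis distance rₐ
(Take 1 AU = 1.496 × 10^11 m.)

Convert to SI: a = 0.5726 AU = 8.5661e+10 m.
(a) rₚ = a(1 − e) = 8.5661e+10 · (1 − 0.6525) = 8.5661e+10 · 0.3475 ≈ 2.977e+10 m = 0.199 AU.
(b) rₐ = a(1 + e) = 8.5661e+10 · (1 + 0.6525) = 8.5661e+10 · 1.6525 ≈ 1.416e+11 m = 0.9462 AU.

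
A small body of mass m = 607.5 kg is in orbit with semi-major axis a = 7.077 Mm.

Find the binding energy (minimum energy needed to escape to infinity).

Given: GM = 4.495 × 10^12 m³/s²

Convert to SI: a = 7.077 Mm = 7.077e+06 m.
Total orbital energy is E = −GMm/(2a); binding energy is E_bind = −E = GMm/(2a).
E_bind = 4.495e+12 · 607.5 / (2 · 7.077e+06) J ≈ 1.929e+08 J = 192.9 MJ.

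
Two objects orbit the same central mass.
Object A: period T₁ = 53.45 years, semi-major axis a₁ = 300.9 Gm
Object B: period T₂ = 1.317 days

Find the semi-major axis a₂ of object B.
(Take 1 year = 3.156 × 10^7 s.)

Convert to SI: T₁ = 53.45 years = 1.68688e+09 s; a₁ = 300.9 Gm = 3.009e+11 m; T₂ = 1.317 days = 113789 s.
Kepler's third law: (T₁/T₂)² = (a₁/a₂)³ ⇒ a₂ = a₁ · (T₂/T₁)^(2/3).
T₂/T₁ = 113789 / 1.68688e+09 = 6.74551e-05.
a₂ = 3.009e+11 · (6.74551e-05)^(2/3) m ≈ 4.986e+08 m = 498.6 Mm.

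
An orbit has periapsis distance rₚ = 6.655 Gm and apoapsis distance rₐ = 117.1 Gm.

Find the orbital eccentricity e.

Convert to SI: rₚ = 6.655 Gm = 6.655e+09 m; rₐ = 117.1 Gm = 1.171e+11 m.
e = (rₐ − rₚ) / (rₐ + rₚ).
e = (1.171e+11 − 6.655e+09) / (1.171e+11 + 6.655e+09) = 1.10445e+11 / 1.23755e+11 ≈ 0.8924.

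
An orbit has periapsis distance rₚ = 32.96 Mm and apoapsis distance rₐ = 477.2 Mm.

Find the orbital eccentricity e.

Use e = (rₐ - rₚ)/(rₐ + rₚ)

Convert to SI: rₚ = 32.96 Mm = 3.296e+07 m; rₐ = 477.2 Mm = 4.772e+08 m.
e = (rₐ − rₚ) / (rₐ + rₚ).
e = (4.772e+08 − 3.296e+07) / (4.772e+08 + 3.296e+07) = 4.4424e+08 / 5.1016e+08 ≈ 0.8708.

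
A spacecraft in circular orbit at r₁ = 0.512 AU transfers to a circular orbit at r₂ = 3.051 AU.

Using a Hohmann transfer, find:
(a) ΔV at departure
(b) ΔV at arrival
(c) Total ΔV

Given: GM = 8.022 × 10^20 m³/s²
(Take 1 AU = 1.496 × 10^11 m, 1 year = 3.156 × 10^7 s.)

Convert to SI: r₁ = 0.512 AU = 7.65952e+10 m; r₂ = 3.051 AU = 4.5643e+11 m.
Transfer semi-major axis: a_t = (r₁ + r₂)/2 = (7.65952e+10 + 4.5643e+11)/2 = 2.66512e+11 m.
Circular speeds: v₁ = √(GM/r₁) = 102339 m/s, v₂ = √(GM/r₂) = 41923.2 m/s.
Transfer speeds (vis-viva v² = GM(2/r − 1/a_t)): v₁ᵗ = 133927 m/s, v₂ᵗ = 22474.8 m/s.
(a) ΔV₁ = |v₁ᵗ − v₁| ≈ 3.159e+04 m/s = 6.664 AU/year.
(b) ΔV₂ = |v₂ − v₂ᵗ| ≈ 1.945e+04 m/s = 4.103 AU/year.
(c) ΔV_total = ΔV₁ + ΔV₂ ≈ 5.104e+04 m/s = 10.77 AU/year.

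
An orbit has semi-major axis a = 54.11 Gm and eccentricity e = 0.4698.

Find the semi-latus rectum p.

Convert to SI: a = 54.11 Gm = 5.411e+10 m.
p = a (1 − e²).
p = 5.411e+10 · (1 − (0.4698)²) = 5.411e+10 · 0.779288 ≈ 4.217e+10 m = 42.17 Gm.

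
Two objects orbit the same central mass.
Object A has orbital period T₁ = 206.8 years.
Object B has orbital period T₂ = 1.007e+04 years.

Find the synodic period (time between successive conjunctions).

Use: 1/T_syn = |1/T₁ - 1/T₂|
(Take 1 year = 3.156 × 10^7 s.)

Convert to SI: T₁ = 206.8 years = 6.52661e+09 s; T₂ = 1.007e+04 years = 3.17809e+11 s.
T_syn = |T₁ · T₂ / (T₁ − T₂)|.
T_syn = |6.52661e+09 · 3.17809e+11 / (6.52661e+09 − 3.17809e+11)| s ≈ 6.663e+09 s = 211.1 years.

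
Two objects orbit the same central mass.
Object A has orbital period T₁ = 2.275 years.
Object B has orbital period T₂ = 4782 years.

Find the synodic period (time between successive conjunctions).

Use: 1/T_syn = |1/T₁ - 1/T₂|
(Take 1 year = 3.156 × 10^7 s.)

Convert to SI: T₁ = 2.275 years = 7.1799e+07 s; T₂ = 4782 years = 1.5092e+11 s.
T_syn = |T₁ · T₂ / (T₁ − T₂)|.
T_syn = |7.1799e+07 · 1.5092e+11 / (7.1799e+07 − 1.5092e+11)| s ≈ 7.183e+07 s = 2.276 years.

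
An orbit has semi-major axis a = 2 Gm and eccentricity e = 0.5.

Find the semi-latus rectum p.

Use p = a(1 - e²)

Convert to SI: a = 2 Gm = 2e+09 m.
p = a (1 − e²).
p = 2e+09 · (1 − (0.5)²) = 2e+09 · 0.75 ≈ 1.5e+09 m = 1.5 Gm.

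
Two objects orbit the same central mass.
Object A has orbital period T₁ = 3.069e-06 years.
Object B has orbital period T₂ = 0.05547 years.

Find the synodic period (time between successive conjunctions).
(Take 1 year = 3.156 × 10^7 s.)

Convert to SI: T₁ = 3.069e-06 years = 96.8576 s; T₂ = 0.05547 years = 1.75063e+06 s.
T_syn = |T₁ · T₂ / (T₁ − T₂)|.
T_syn = |96.8576 · 1.75063e+06 / (96.8576 − 1.75063e+06)| s ≈ 96.86 s = 3.069e-06 years.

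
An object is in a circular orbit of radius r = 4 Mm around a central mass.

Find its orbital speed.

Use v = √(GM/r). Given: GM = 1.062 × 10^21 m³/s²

Convert to SI: r = 4 Mm = 4e+06 m.
For a circular orbit, gravity supplies the centripetal force, so v = √(GM / r).
v = √(1.062e+21 / 4e+06) m/s ≈ 1.629e+07 m/s = 1.629e+04 km/s.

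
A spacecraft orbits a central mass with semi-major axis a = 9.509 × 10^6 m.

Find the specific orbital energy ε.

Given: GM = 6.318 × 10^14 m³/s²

ε = −GM / (2a).
ε = −6.318e+14 / (2 · 9.509e+06) J/kg ≈ -3.322e+07 J/kg = -33.22 MJ/kg.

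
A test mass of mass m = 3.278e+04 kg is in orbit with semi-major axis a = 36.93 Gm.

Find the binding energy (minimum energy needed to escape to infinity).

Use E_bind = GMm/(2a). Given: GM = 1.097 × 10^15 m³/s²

Convert to SI: a = 36.93 Gm = 3.693e+10 m.
Total orbital energy is E = −GMm/(2a); binding energy is E_bind = −E = GMm/(2a).
E_bind = 1.097e+15 · 3.278e+04 / (2 · 3.693e+10) J ≈ 4.869e+08 J = 486.9 MJ.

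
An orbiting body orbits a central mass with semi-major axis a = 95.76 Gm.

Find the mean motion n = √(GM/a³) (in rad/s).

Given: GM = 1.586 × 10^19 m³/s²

Convert to SI: a = 95.76 Gm = 9.576e+10 m.
n = √(GM / a³).
n = √(1.586e+19 / (9.576e+10)³) rad/s ≈ 1.344e-07 rad/s.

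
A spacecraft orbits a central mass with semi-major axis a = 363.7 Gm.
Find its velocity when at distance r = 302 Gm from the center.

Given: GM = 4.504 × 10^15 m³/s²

Convert to SI: a = 363.7 Gm = 3.637e+11 m; r = 302 Gm = 3.02e+11 m.
Vis-viva: v = √(GM · (2/r − 1/a)).
2/r − 1/a = 2/3.02e+11 − 1/3.637e+11 = 3.873e-12 m⁻¹.
v = √(4.504e+15 · 3.873e-12) m/s ≈ 132.1 m/s = 132.1 m/s.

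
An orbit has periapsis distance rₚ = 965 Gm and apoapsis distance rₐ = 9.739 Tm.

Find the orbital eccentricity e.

Convert to SI: rₚ = 965 Gm = 9.65e+11 m; rₐ = 9.739 Tm = 9.739e+12 m.
e = (rₐ − rₚ) / (rₐ + rₚ).
e = (9.739e+12 − 9.65e+11) / (9.739e+12 + 9.65e+11) = 8.774e+12 / 1.0704e+13 ≈ 0.8197.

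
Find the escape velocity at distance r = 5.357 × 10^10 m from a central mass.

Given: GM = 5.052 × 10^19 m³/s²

Escape velocity comes from setting total energy to zero: ½v² − GM/r = 0 ⇒ v_esc = √(2GM / r).
v_esc = √(2 · 5.052e+19 / 5.357e+10) m/s ≈ 4.343e+04 m/s = 43.43 km/s.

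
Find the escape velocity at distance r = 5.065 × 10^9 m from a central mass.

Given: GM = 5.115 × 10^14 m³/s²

Escape velocity comes from setting total energy to zero: ½v² − GM/r = 0 ⇒ v_esc = √(2GM / r).
v_esc = √(2 · 5.115e+14 / 5.065e+09) m/s ≈ 449.4 m/s = 449.4 m/s.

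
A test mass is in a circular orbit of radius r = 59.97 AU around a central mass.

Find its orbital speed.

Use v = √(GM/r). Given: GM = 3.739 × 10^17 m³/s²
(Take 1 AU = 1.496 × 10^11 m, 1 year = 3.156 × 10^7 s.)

Convert to SI: r = 59.97 AU = 8.97151e+12 m.
For a circular orbit, gravity supplies the centripetal force, so v = √(GM / r).
v = √(3.739e+17 / 8.97151e+12) m/s ≈ 204.1 m/s = 0.04307 AU/year.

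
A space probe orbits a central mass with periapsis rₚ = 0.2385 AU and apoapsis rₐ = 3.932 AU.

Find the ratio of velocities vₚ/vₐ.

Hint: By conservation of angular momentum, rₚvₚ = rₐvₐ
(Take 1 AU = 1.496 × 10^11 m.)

Convert to SI: rₚ = 0.2385 AU = 3.56796e+10 m; rₐ = 3.932 AU = 5.88227e+11 m.
Conservation of angular momentum gives rₚvₚ = rₐvₐ, so vₚ/vₐ = rₐ/rₚ.
vₚ/vₐ = 5.88227e+11 / 3.56796e+10 ≈ 16.49.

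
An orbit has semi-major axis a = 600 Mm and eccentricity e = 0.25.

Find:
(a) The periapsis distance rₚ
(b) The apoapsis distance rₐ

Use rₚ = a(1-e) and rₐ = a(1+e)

Convert to SI: a = 600 Mm = 6e+08 m.
(a) rₚ = a(1 − e) = 6e+08 · (1 − 0.25) = 6e+08 · 0.75 ≈ 4.5e+08 m = 450 Mm.
(b) rₐ = a(1 + e) = 6e+08 · (1 + 0.25) = 6e+08 · 1.25 ≈ 7.5e+08 m = 750 Mm.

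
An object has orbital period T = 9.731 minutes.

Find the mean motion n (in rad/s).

Convert to SI: T = 9.731 minutes = 583.86 s.
n = 2π / T.
n = 2π / 583.86 s ≈ 0.01076 rad/s.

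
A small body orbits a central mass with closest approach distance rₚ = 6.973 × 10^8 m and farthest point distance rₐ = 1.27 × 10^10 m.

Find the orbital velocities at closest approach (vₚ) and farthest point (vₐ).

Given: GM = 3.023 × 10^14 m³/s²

Use the vis-viva equation v² = GM(2/r − 1/a) with a = (rₚ + rₐ)/2 = (6.973e+08 + 1.27e+10)/2 = 6.69865e+09 m.
vₚ = √(GM · (2/rₚ − 1/a)) = √(3.023e+14 · (2/6.973e+08 − 1/6.69865e+09)) m/s ≈ 906.6 m/s = 906.6 m/s.
vₐ = √(GM · (2/rₐ − 1/a)) = √(3.023e+14 · (2/1.27e+10 − 1/6.69865e+09)) m/s ≈ 49.78 m/s = 49.78 m/s.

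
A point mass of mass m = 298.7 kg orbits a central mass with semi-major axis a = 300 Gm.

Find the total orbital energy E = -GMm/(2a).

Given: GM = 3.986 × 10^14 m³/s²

Convert to SI: a = 300 Gm = 3e+11 m.
E = −GMm / (2a).
E = −3.986e+14 · 298.7 / (2 · 3e+11) J ≈ -1.984e+05 J = -198.4 kJ.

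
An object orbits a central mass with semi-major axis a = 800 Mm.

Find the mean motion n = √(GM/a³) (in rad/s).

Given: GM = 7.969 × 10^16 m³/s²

Convert to SI: a = 800 Mm = 8e+08 m.
n = √(GM / a³).
n = √(7.969e+16 / (8e+08)³) rad/s ≈ 1.248e-05 rad/s.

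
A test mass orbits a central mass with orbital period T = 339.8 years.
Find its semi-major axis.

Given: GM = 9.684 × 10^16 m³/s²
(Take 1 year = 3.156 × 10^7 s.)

Convert to SI: T = 339.8 years = 1.07241e+10 s.
Invert Kepler's third law: a = (GM · T² / (4π²))^(1/3).
Substituting T = 1.07241e+10 s and GM = 9.684e+16 m³/s²:
a = (9.684e+16 · (1.07241e+10)² / (4π²))^(1/3) m
a ≈ 6.559e+11 m = 655.9 Gm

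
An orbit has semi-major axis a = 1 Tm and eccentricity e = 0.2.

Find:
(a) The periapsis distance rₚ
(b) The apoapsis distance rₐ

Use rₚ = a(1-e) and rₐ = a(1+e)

Convert to SI: a = 1 Tm = 1e+12 m.
(a) rₚ = a(1 − e) = 1e+12 · (1 − 0.2) = 1e+12 · 0.8 ≈ 8e+11 m = 800 Gm.
(b) rₐ = a(1 + e) = 1e+12 · (1 + 0.2) = 1e+12 · 1.2 ≈ 1.2e+12 m = 1.2 Tm.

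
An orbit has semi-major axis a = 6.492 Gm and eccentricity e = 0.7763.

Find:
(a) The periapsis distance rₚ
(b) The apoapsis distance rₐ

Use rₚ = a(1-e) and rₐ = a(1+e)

Convert to SI: a = 6.492 Gm = 6.492e+09 m.
(a) rₚ = a(1 − e) = 6.492e+09 · (1 − 0.7763) = 6.492e+09 · 0.2237 ≈ 1.452e+09 m = 1.452 Gm.
(b) rₐ = a(1 + e) = 6.492e+09 · (1 + 0.7763) = 6.492e+09 · 1.7763 ≈ 1.153e+10 m = 11.53 Gm.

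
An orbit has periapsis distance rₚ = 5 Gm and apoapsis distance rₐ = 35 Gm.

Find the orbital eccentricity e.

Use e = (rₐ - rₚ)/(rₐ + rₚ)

Convert to SI: rₚ = 5 Gm = 5e+09 m; rₐ = 35 Gm = 3.5e+10 m.
e = (rₐ − rₚ) / (rₐ + rₚ).
e = (3.5e+10 − 5e+09) / (3.5e+10 + 5e+09) = 3e+10 / 4e+10 ≈ 0.75.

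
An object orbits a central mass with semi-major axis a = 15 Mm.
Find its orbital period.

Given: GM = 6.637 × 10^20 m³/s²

Convert to SI: a = 15 Mm = 1.5e+07 m.
Kepler's third law: T = 2π √(a³ / GM).
Substituting a = 1.5e+07 m and GM = 6.637e+20 m³/s²:
T = 2π √((1.5e+07)³ / 6.637e+20) s
T ≈ 14.17 s = 14.17 seconds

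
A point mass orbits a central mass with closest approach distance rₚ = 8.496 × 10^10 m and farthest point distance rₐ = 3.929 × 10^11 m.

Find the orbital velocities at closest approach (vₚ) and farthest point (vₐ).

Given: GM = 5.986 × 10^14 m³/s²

Use the vis-viva equation v² = GM(2/r − 1/a) with a = (rₚ + rₐ)/2 = (8.496e+10 + 3.929e+11)/2 = 2.3893e+11 m.
vₚ = √(GM · (2/rₚ − 1/a)) = √(5.986e+14 · (2/8.496e+10 − 1/2.3893e+11)) m/s ≈ 107.6 m/s = 107.6 m/s.
vₐ = √(GM · (2/rₐ − 1/a)) = √(5.986e+14 · (2/3.929e+11 − 1/2.3893e+11)) m/s ≈ 23.28 m/s = 23.28 m/s.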